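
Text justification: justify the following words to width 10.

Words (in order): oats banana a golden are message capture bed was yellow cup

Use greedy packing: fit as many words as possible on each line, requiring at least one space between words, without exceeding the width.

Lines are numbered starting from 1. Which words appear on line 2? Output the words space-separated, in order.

Line 1: ['oats'] (min_width=4, slack=6)
Line 2: ['banana', 'a'] (min_width=8, slack=2)
Line 3: ['golden', 'are'] (min_width=10, slack=0)
Line 4: ['message'] (min_width=7, slack=3)
Line 5: ['capture'] (min_width=7, slack=3)
Line 6: ['bed', 'was'] (min_width=7, slack=3)
Line 7: ['yellow', 'cup'] (min_width=10, slack=0)

Answer: banana a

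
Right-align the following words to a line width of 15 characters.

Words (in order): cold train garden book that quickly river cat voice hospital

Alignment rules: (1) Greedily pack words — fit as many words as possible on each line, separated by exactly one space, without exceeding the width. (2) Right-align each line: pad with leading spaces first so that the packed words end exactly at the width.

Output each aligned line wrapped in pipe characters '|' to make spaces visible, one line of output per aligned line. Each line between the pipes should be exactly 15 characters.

Answer: |     cold train|
|    garden book|
|   that quickly|
|river cat voice|
|       hospital|

Derivation:
Line 1: ['cold', 'train'] (min_width=10, slack=5)
Line 2: ['garden', 'book'] (min_width=11, slack=4)
Line 3: ['that', 'quickly'] (min_width=12, slack=3)
Line 4: ['river', 'cat', 'voice'] (min_width=15, slack=0)
Line 5: ['hospital'] (min_width=8, slack=7)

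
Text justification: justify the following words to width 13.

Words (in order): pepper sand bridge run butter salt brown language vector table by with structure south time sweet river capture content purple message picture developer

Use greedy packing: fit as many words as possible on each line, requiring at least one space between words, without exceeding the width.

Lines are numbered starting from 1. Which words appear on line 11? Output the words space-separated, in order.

Answer: capture

Derivation:
Line 1: ['pepper', 'sand'] (min_width=11, slack=2)
Line 2: ['bridge', 'run'] (min_width=10, slack=3)
Line 3: ['butter', 'salt'] (min_width=11, slack=2)
Line 4: ['brown'] (min_width=5, slack=8)
Line 5: ['language'] (min_width=8, slack=5)
Line 6: ['vector', 'table'] (min_width=12, slack=1)
Line 7: ['by', 'with'] (min_width=7, slack=6)
Line 8: ['structure'] (min_width=9, slack=4)
Line 9: ['south', 'time'] (min_width=10, slack=3)
Line 10: ['sweet', 'river'] (min_width=11, slack=2)
Line 11: ['capture'] (min_width=7, slack=6)
Line 12: ['content'] (min_width=7, slack=6)
Line 13: ['purple'] (min_width=6, slack=7)
Line 14: ['message'] (min_width=7, slack=6)
Line 15: ['picture'] (min_width=7, slack=6)
Line 16: ['developer'] (min_width=9, slack=4)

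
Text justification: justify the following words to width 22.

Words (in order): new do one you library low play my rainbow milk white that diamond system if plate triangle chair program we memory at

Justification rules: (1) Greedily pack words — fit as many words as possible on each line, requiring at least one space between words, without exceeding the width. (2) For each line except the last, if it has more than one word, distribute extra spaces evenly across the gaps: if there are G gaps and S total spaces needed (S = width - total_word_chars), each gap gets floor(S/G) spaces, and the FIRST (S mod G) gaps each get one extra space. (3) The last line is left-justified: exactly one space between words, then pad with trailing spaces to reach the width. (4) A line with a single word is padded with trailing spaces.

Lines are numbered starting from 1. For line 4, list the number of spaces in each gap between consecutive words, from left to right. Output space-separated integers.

Answer: 4 3

Derivation:
Line 1: ['new', 'do', 'one', 'you', 'library'] (min_width=22, slack=0)
Line 2: ['low', 'play', 'my', 'rainbow'] (min_width=19, slack=3)
Line 3: ['milk', 'white', 'that'] (min_width=15, slack=7)
Line 4: ['diamond', 'system', 'if'] (min_width=17, slack=5)
Line 5: ['plate', 'triangle', 'chair'] (min_width=20, slack=2)
Line 6: ['program', 'we', 'memory', 'at'] (min_width=20, slack=2)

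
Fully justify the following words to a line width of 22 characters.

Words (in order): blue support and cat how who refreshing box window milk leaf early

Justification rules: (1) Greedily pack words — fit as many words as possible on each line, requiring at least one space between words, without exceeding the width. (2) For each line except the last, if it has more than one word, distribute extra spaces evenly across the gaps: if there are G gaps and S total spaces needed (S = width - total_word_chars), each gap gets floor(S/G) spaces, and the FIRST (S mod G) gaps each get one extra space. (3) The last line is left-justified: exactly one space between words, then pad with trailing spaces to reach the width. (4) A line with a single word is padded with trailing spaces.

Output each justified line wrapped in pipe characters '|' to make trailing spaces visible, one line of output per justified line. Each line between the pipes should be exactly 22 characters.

Answer: |blue  support  and cat|
|how who refreshing box|
|window milk leaf early|

Derivation:
Line 1: ['blue', 'support', 'and', 'cat'] (min_width=20, slack=2)
Line 2: ['how', 'who', 'refreshing', 'box'] (min_width=22, slack=0)
Line 3: ['window', 'milk', 'leaf', 'early'] (min_width=22, slack=0)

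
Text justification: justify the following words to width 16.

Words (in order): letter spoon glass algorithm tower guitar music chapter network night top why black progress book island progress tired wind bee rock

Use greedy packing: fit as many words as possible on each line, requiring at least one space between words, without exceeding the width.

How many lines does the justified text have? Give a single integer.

Line 1: ['letter', 'spoon'] (min_width=12, slack=4)
Line 2: ['glass', 'algorithm'] (min_width=15, slack=1)
Line 3: ['tower', 'guitar'] (min_width=12, slack=4)
Line 4: ['music', 'chapter'] (min_width=13, slack=3)
Line 5: ['network', 'night'] (min_width=13, slack=3)
Line 6: ['top', 'why', 'black'] (min_width=13, slack=3)
Line 7: ['progress', 'book'] (min_width=13, slack=3)
Line 8: ['island', 'progress'] (min_width=15, slack=1)
Line 9: ['tired', 'wind', 'bee'] (min_width=14, slack=2)
Line 10: ['rock'] (min_width=4, slack=12)
Total lines: 10

Answer: 10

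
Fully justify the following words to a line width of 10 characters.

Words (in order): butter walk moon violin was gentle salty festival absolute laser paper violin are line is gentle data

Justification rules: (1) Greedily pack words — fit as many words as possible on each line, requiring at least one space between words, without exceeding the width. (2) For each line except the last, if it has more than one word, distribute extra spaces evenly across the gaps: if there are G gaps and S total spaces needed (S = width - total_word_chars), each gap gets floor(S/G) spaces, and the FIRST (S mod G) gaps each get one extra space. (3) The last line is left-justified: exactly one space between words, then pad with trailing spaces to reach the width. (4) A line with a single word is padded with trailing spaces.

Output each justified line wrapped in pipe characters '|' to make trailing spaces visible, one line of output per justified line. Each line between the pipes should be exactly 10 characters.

Answer: |butter    |
|walk  moon|
|violin was|
|gentle    |
|salty     |
|festival  |
|absolute  |
|laser     |
|paper     |
|violin are|
|line    is|
|gentle    |
|data      |

Derivation:
Line 1: ['butter'] (min_width=6, slack=4)
Line 2: ['walk', 'moon'] (min_width=9, slack=1)
Line 3: ['violin', 'was'] (min_width=10, slack=0)
Line 4: ['gentle'] (min_width=6, slack=4)
Line 5: ['salty'] (min_width=5, slack=5)
Line 6: ['festival'] (min_width=8, slack=2)
Line 7: ['absolute'] (min_width=8, slack=2)
Line 8: ['laser'] (min_width=5, slack=5)
Line 9: ['paper'] (min_width=5, slack=5)
Line 10: ['violin', 'are'] (min_width=10, slack=0)
Line 11: ['line', 'is'] (min_width=7, slack=3)
Line 12: ['gentle'] (min_width=6, slack=4)
Line 13: ['data'] (min_width=4, slack=6)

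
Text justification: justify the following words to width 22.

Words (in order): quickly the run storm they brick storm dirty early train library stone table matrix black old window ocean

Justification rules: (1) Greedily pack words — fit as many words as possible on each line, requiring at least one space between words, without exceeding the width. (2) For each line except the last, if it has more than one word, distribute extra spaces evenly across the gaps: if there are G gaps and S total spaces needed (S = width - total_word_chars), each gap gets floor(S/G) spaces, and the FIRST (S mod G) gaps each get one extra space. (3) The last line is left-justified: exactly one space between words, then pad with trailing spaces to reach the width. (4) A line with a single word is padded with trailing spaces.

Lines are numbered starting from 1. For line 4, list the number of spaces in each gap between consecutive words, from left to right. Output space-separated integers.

Line 1: ['quickly', 'the', 'run', 'storm'] (min_width=21, slack=1)
Line 2: ['they', 'brick', 'storm', 'dirty'] (min_width=22, slack=0)
Line 3: ['early', 'train', 'library'] (min_width=19, slack=3)
Line 4: ['stone', 'table', 'matrix'] (min_width=18, slack=4)
Line 5: ['black', 'old', 'window', 'ocean'] (min_width=22, slack=0)

Answer: 3 3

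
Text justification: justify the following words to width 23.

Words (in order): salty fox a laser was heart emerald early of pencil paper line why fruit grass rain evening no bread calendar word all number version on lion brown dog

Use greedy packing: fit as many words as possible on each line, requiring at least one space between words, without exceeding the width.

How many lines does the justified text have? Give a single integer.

Answer: 8

Derivation:
Line 1: ['salty', 'fox', 'a', 'laser', 'was'] (min_width=21, slack=2)
Line 2: ['heart', 'emerald', 'early', 'of'] (min_width=22, slack=1)
Line 3: ['pencil', 'paper', 'line', 'why'] (min_width=21, slack=2)
Line 4: ['fruit', 'grass', 'rain'] (min_width=16, slack=7)
Line 5: ['evening', 'no', 'bread'] (min_width=16, slack=7)
Line 6: ['calendar', 'word', 'all'] (min_width=17, slack=6)
Line 7: ['number', 'version', 'on', 'lion'] (min_width=22, slack=1)
Line 8: ['brown', 'dog'] (min_width=9, slack=14)
Total lines: 8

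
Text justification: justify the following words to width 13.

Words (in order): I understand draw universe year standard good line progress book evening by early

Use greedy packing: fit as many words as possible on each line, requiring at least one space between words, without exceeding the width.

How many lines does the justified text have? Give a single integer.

Answer: 7

Derivation:
Line 1: ['I', 'understand'] (min_width=12, slack=1)
Line 2: ['draw', 'universe'] (min_width=13, slack=0)
Line 3: ['year', 'standard'] (min_width=13, slack=0)
Line 4: ['good', 'line'] (min_width=9, slack=4)
Line 5: ['progress', 'book'] (min_width=13, slack=0)
Line 6: ['evening', 'by'] (min_width=10, slack=3)
Line 7: ['early'] (min_width=5, slack=8)
Total lines: 7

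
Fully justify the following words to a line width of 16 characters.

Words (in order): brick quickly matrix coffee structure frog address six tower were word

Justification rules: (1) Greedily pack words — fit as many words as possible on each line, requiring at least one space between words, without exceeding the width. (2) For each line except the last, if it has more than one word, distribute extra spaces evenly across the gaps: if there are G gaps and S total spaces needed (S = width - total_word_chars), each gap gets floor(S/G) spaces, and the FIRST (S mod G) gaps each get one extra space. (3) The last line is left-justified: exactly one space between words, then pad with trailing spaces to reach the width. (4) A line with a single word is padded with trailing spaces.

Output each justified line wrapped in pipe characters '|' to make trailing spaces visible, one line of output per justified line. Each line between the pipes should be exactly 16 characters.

Line 1: ['brick', 'quickly'] (min_width=13, slack=3)
Line 2: ['matrix', 'coffee'] (min_width=13, slack=3)
Line 3: ['structure', 'frog'] (min_width=14, slack=2)
Line 4: ['address', 'six'] (min_width=11, slack=5)
Line 5: ['tower', 'were', 'word'] (min_width=15, slack=1)

Answer: |brick    quickly|
|matrix    coffee|
|structure   frog|
|address      six|
|tower were word |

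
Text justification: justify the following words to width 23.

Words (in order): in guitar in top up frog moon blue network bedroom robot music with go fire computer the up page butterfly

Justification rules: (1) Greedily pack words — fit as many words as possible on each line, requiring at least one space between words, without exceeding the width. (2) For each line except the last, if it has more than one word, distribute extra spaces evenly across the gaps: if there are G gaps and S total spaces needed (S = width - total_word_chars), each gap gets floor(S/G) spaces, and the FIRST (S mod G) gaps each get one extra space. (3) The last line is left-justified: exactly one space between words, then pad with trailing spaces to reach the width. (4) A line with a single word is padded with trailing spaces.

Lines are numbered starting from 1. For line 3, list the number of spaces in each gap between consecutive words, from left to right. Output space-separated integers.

Line 1: ['in', 'guitar', 'in', 'top', 'up'] (min_width=19, slack=4)
Line 2: ['frog', 'moon', 'blue', 'network'] (min_width=22, slack=1)
Line 3: ['bedroom', 'robot', 'music'] (min_width=19, slack=4)
Line 4: ['with', 'go', 'fire', 'computer'] (min_width=21, slack=2)
Line 5: ['the', 'up', 'page', 'butterfly'] (min_width=21, slack=2)

Answer: 3 3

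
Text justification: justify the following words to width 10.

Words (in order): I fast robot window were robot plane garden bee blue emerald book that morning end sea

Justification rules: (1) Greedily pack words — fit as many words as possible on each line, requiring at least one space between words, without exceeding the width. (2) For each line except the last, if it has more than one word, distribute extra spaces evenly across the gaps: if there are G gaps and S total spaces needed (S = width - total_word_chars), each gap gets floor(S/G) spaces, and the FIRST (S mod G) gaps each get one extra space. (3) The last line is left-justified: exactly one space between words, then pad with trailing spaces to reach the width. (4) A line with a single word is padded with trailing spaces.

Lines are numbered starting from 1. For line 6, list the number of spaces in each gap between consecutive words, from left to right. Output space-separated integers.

Line 1: ['I', 'fast'] (min_width=6, slack=4)
Line 2: ['robot'] (min_width=5, slack=5)
Line 3: ['window'] (min_width=6, slack=4)
Line 4: ['were', 'robot'] (min_width=10, slack=0)
Line 5: ['plane'] (min_width=5, slack=5)
Line 6: ['garden', 'bee'] (min_width=10, slack=0)
Line 7: ['blue'] (min_width=4, slack=6)
Line 8: ['emerald'] (min_width=7, slack=3)
Line 9: ['book', 'that'] (min_width=9, slack=1)
Line 10: ['morning'] (min_width=7, slack=3)
Line 11: ['end', 'sea'] (min_width=7, slack=3)

Answer: 1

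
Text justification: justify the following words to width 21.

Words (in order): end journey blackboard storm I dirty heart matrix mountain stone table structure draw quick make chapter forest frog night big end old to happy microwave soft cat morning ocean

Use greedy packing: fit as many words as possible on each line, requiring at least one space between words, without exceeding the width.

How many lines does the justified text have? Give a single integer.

Line 1: ['end', 'journey'] (min_width=11, slack=10)
Line 2: ['blackboard', 'storm', 'I'] (min_width=18, slack=3)
Line 3: ['dirty', 'heart', 'matrix'] (min_width=18, slack=3)
Line 4: ['mountain', 'stone', 'table'] (min_width=20, slack=1)
Line 5: ['structure', 'draw', 'quick'] (min_width=20, slack=1)
Line 6: ['make', 'chapter', 'forest'] (min_width=19, slack=2)
Line 7: ['frog', 'night', 'big', 'end'] (min_width=18, slack=3)
Line 8: ['old', 'to', 'happy'] (min_width=12, slack=9)
Line 9: ['microwave', 'soft', 'cat'] (min_width=18, slack=3)
Line 10: ['morning', 'ocean'] (min_width=13, slack=8)
Total lines: 10

Answer: 10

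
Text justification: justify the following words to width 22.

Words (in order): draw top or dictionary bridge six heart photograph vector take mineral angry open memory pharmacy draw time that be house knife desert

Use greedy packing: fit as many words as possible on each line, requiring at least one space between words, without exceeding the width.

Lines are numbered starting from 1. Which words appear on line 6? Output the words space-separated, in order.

Answer: time that be house

Derivation:
Line 1: ['draw', 'top', 'or', 'dictionary'] (min_width=22, slack=0)
Line 2: ['bridge', 'six', 'heart'] (min_width=16, slack=6)
Line 3: ['photograph', 'vector', 'take'] (min_width=22, slack=0)
Line 4: ['mineral', 'angry', 'open'] (min_width=18, slack=4)
Line 5: ['memory', 'pharmacy', 'draw'] (min_width=20, slack=2)
Line 6: ['time', 'that', 'be', 'house'] (min_width=18, slack=4)
Line 7: ['knife', 'desert'] (min_width=12, slack=10)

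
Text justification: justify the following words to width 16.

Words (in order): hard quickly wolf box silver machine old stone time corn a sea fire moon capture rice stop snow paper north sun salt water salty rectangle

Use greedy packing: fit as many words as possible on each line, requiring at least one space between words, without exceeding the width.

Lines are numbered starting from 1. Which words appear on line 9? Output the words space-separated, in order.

Answer: water salty

Derivation:
Line 1: ['hard', 'quickly'] (min_width=12, slack=4)
Line 2: ['wolf', 'box', 'silver'] (min_width=15, slack=1)
Line 3: ['machine', 'old'] (min_width=11, slack=5)
Line 4: ['stone', 'time', 'corn'] (min_width=15, slack=1)
Line 5: ['a', 'sea', 'fire', 'moon'] (min_width=15, slack=1)
Line 6: ['capture', 'rice'] (min_width=12, slack=4)
Line 7: ['stop', 'snow', 'paper'] (min_width=15, slack=1)
Line 8: ['north', 'sun', 'salt'] (min_width=14, slack=2)
Line 9: ['water', 'salty'] (min_width=11, slack=5)
Line 10: ['rectangle'] (min_width=9, slack=7)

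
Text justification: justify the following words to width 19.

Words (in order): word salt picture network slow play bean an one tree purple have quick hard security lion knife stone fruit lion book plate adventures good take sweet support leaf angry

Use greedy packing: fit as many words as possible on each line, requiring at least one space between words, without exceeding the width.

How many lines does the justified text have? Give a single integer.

Line 1: ['word', 'salt', 'picture'] (min_width=17, slack=2)
Line 2: ['network', 'slow', 'play'] (min_width=17, slack=2)
Line 3: ['bean', 'an', 'one', 'tree'] (min_width=16, slack=3)
Line 4: ['purple', 'have', 'quick'] (min_width=17, slack=2)
Line 5: ['hard', 'security', 'lion'] (min_width=18, slack=1)
Line 6: ['knife', 'stone', 'fruit'] (min_width=17, slack=2)
Line 7: ['lion', 'book', 'plate'] (min_width=15, slack=4)
Line 8: ['adventures', 'good'] (min_width=15, slack=4)
Line 9: ['take', 'sweet', 'support'] (min_width=18, slack=1)
Line 10: ['leaf', 'angry'] (min_width=10, slack=9)
Total lines: 10

Answer: 10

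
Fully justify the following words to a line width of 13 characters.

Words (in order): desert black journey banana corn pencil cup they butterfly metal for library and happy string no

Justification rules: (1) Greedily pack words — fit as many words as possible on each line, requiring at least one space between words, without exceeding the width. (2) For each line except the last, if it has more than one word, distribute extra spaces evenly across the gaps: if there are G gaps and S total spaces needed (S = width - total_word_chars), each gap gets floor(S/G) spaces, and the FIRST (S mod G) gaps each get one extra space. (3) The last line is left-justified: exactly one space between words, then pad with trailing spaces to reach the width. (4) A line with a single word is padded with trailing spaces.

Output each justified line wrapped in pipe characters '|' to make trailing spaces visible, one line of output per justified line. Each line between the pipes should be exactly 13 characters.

Line 1: ['desert', 'black'] (min_width=12, slack=1)
Line 2: ['journey'] (min_width=7, slack=6)
Line 3: ['banana', 'corn'] (min_width=11, slack=2)
Line 4: ['pencil', 'cup'] (min_width=10, slack=3)
Line 5: ['they'] (min_width=4, slack=9)
Line 6: ['butterfly'] (min_width=9, slack=4)
Line 7: ['metal', 'for'] (min_width=9, slack=4)
Line 8: ['library', 'and'] (min_width=11, slack=2)
Line 9: ['happy', 'string'] (min_width=12, slack=1)
Line 10: ['no'] (min_width=2, slack=11)

Answer: |desert  black|
|journey      |
|banana   corn|
|pencil    cup|
|they         |
|butterfly    |
|metal     for|
|library   and|
|happy  string|
|no           |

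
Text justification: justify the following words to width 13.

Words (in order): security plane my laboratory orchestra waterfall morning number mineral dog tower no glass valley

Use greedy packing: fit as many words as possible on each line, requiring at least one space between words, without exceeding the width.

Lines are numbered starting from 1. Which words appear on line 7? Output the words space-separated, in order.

Line 1: ['security'] (min_width=8, slack=5)
Line 2: ['plane', 'my'] (min_width=8, slack=5)
Line 3: ['laboratory'] (min_width=10, slack=3)
Line 4: ['orchestra'] (min_width=9, slack=4)
Line 5: ['waterfall'] (min_width=9, slack=4)
Line 6: ['morning'] (min_width=7, slack=6)
Line 7: ['number'] (min_width=6, slack=7)
Line 8: ['mineral', 'dog'] (min_width=11, slack=2)
Line 9: ['tower', 'no'] (min_width=8, slack=5)
Line 10: ['glass', 'valley'] (min_width=12, slack=1)

Answer: number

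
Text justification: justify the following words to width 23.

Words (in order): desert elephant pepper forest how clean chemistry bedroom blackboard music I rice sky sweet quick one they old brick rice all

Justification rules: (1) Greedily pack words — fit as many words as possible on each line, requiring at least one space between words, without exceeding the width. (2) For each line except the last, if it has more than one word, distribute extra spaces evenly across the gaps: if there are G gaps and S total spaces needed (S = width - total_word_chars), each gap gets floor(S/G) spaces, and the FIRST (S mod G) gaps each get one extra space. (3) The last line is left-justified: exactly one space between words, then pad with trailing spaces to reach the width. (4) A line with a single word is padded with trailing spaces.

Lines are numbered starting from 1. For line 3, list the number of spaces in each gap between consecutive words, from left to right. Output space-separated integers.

Answer: 7

Derivation:
Line 1: ['desert', 'elephant', 'pepper'] (min_width=22, slack=1)
Line 2: ['forest', 'how', 'clean'] (min_width=16, slack=7)
Line 3: ['chemistry', 'bedroom'] (min_width=17, slack=6)
Line 4: ['blackboard', 'music', 'I', 'rice'] (min_width=23, slack=0)
Line 5: ['sky', 'sweet', 'quick', 'one'] (min_width=19, slack=4)
Line 6: ['they', 'old', 'brick', 'rice', 'all'] (min_width=23, slack=0)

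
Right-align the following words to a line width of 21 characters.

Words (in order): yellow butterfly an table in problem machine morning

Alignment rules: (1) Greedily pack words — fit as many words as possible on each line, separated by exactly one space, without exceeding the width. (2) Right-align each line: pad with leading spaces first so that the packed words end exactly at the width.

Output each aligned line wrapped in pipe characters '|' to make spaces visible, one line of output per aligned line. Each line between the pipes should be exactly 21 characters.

Line 1: ['yellow', 'butterfly', 'an'] (min_width=19, slack=2)
Line 2: ['table', 'in', 'problem'] (min_width=16, slack=5)
Line 3: ['machine', 'morning'] (min_width=15, slack=6)

Answer: |  yellow butterfly an|
|     table in problem|
|      machine morning|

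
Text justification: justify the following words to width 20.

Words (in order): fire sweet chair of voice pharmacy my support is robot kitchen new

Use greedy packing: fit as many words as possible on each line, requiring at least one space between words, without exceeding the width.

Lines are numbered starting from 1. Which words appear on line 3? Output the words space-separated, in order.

Line 1: ['fire', 'sweet', 'chair', 'of'] (min_width=19, slack=1)
Line 2: ['voice', 'pharmacy', 'my'] (min_width=17, slack=3)
Line 3: ['support', 'is', 'robot'] (min_width=16, slack=4)
Line 4: ['kitchen', 'new'] (min_width=11, slack=9)

Answer: support is robot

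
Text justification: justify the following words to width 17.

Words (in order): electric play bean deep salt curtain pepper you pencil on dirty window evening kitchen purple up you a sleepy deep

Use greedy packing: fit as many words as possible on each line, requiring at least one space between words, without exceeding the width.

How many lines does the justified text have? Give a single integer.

Answer: 8

Derivation:
Line 1: ['electric', 'play'] (min_width=13, slack=4)
Line 2: ['bean', 'deep', 'salt'] (min_width=14, slack=3)
Line 3: ['curtain', 'pepper'] (min_width=14, slack=3)
Line 4: ['you', 'pencil', 'on'] (min_width=13, slack=4)
Line 5: ['dirty', 'window'] (min_width=12, slack=5)
Line 6: ['evening', 'kitchen'] (min_width=15, slack=2)
Line 7: ['purple', 'up', 'you', 'a'] (min_width=15, slack=2)
Line 8: ['sleepy', 'deep'] (min_width=11, slack=6)
Total lines: 8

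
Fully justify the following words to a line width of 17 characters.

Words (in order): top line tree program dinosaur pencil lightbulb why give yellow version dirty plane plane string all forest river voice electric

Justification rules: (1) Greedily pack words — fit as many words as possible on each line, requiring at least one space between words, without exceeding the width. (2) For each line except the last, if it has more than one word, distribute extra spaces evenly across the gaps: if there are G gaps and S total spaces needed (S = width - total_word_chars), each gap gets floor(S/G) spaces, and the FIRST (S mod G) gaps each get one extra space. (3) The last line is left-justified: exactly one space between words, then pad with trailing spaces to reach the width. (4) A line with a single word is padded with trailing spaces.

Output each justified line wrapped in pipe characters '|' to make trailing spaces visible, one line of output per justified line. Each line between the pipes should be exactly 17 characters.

Line 1: ['top', 'line', 'tree'] (min_width=13, slack=4)
Line 2: ['program', 'dinosaur'] (min_width=16, slack=1)
Line 3: ['pencil', 'lightbulb'] (min_width=16, slack=1)
Line 4: ['why', 'give', 'yellow'] (min_width=15, slack=2)
Line 5: ['version', 'dirty'] (min_width=13, slack=4)
Line 6: ['plane', 'plane'] (min_width=11, slack=6)
Line 7: ['string', 'all', 'forest'] (min_width=17, slack=0)
Line 8: ['river', 'voice'] (min_width=11, slack=6)
Line 9: ['electric'] (min_width=8, slack=9)

Answer: |top   line   tree|
|program  dinosaur|
|pencil  lightbulb|
|why  give  yellow|
|version     dirty|
|plane       plane|
|string all forest|
|river       voice|
|electric         |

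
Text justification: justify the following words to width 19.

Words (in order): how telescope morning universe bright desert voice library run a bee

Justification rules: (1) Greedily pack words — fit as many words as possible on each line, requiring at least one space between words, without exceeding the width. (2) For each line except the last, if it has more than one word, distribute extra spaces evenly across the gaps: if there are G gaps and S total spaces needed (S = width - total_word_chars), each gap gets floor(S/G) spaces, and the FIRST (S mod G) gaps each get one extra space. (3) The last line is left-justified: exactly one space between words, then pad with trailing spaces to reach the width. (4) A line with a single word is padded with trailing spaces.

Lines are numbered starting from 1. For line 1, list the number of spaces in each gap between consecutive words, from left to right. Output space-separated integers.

Answer: 7

Derivation:
Line 1: ['how', 'telescope'] (min_width=13, slack=6)
Line 2: ['morning', 'universe'] (min_width=16, slack=3)
Line 3: ['bright', 'desert', 'voice'] (min_width=19, slack=0)
Line 4: ['library', 'run', 'a', 'bee'] (min_width=17, slack=2)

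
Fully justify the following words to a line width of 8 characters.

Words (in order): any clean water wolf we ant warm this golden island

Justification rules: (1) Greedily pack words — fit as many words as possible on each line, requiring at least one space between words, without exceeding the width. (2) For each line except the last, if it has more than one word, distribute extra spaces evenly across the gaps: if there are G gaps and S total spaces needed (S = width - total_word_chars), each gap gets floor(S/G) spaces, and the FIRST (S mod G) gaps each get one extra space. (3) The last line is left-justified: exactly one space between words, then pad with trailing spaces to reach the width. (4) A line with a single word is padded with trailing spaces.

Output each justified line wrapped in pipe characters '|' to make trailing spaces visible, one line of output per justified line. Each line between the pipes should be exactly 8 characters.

Answer: |any     |
|clean   |
|water   |
|wolf  we|
|ant warm|
|this    |
|golden  |
|island  |

Derivation:
Line 1: ['any'] (min_width=3, slack=5)
Line 2: ['clean'] (min_width=5, slack=3)
Line 3: ['water'] (min_width=5, slack=3)
Line 4: ['wolf', 'we'] (min_width=7, slack=1)
Line 5: ['ant', 'warm'] (min_width=8, slack=0)
Line 6: ['this'] (min_width=4, slack=4)
Line 7: ['golden'] (min_width=6, slack=2)
Line 8: ['island'] (min_width=6, slack=2)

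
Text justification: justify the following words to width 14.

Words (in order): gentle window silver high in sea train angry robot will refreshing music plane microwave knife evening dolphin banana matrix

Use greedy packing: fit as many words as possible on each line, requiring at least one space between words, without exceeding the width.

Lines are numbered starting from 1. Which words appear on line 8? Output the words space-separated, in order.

Answer: microwave

Derivation:
Line 1: ['gentle', 'window'] (min_width=13, slack=1)
Line 2: ['silver', 'high', 'in'] (min_width=14, slack=0)
Line 3: ['sea', 'train'] (min_width=9, slack=5)
Line 4: ['angry', 'robot'] (min_width=11, slack=3)
Line 5: ['will'] (min_width=4, slack=10)
Line 6: ['refreshing'] (min_width=10, slack=4)
Line 7: ['music', 'plane'] (min_width=11, slack=3)
Line 8: ['microwave'] (min_width=9, slack=5)
Line 9: ['knife', 'evening'] (min_width=13, slack=1)
Line 10: ['dolphin', 'banana'] (min_width=14, slack=0)
Line 11: ['matrix'] (min_width=6, slack=8)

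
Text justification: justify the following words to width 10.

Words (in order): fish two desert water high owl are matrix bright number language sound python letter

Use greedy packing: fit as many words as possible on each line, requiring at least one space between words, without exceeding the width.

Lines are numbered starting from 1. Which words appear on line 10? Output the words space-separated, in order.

Answer: python

Derivation:
Line 1: ['fish', 'two'] (min_width=8, slack=2)
Line 2: ['desert'] (min_width=6, slack=4)
Line 3: ['water', 'high'] (min_width=10, slack=0)
Line 4: ['owl', 'are'] (min_width=7, slack=3)
Line 5: ['matrix'] (min_width=6, slack=4)
Line 6: ['bright'] (min_width=6, slack=4)
Line 7: ['number'] (min_width=6, slack=4)
Line 8: ['language'] (min_width=8, slack=2)
Line 9: ['sound'] (min_width=5, slack=5)
Line 10: ['python'] (min_width=6, slack=4)
Line 11: ['letter'] (min_width=6, slack=4)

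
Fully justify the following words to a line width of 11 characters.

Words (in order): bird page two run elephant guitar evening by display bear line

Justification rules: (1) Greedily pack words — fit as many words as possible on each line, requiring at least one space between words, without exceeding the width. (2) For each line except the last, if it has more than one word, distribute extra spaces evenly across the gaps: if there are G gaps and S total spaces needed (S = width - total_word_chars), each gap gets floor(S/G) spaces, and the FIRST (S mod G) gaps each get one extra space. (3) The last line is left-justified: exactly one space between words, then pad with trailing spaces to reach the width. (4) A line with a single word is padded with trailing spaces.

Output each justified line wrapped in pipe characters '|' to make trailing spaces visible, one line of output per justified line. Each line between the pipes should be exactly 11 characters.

Line 1: ['bird', 'page'] (min_width=9, slack=2)
Line 2: ['two', 'run'] (min_width=7, slack=4)
Line 3: ['elephant'] (min_width=8, slack=3)
Line 4: ['guitar'] (min_width=6, slack=5)
Line 5: ['evening', 'by'] (min_width=10, slack=1)
Line 6: ['display'] (min_width=7, slack=4)
Line 7: ['bear', 'line'] (min_width=9, slack=2)

Answer: |bird   page|
|two     run|
|elephant   |
|guitar     |
|evening  by|
|display    |
|bear line  |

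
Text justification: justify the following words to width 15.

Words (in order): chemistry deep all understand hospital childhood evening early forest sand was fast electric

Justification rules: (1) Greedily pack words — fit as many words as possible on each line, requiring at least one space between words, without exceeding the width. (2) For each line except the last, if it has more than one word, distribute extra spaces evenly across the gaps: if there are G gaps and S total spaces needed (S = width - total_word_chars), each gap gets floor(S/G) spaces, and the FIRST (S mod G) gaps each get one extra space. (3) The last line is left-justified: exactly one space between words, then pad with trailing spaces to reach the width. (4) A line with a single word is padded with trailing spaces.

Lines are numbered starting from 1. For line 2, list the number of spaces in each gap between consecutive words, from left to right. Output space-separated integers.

Answer: 2

Derivation:
Line 1: ['chemistry', 'deep'] (min_width=14, slack=1)
Line 2: ['all', 'understand'] (min_width=14, slack=1)
Line 3: ['hospital'] (min_width=8, slack=7)
Line 4: ['childhood'] (min_width=9, slack=6)
Line 5: ['evening', 'early'] (min_width=13, slack=2)
Line 6: ['forest', 'sand', 'was'] (min_width=15, slack=0)
Line 7: ['fast', 'electric'] (min_width=13, slack=2)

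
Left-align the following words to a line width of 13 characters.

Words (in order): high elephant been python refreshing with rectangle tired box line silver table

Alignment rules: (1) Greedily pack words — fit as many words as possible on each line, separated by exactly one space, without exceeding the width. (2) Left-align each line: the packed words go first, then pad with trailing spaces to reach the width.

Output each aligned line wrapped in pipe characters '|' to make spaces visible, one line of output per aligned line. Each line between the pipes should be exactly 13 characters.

Line 1: ['high', 'elephant'] (min_width=13, slack=0)
Line 2: ['been', 'python'] (min_width=11, slack=2)
Line 3: ['refreshing'] (min_width=10, slack=3)
Line 4: ['with'] (min_width=4, slack=9)
Line 5: ['rectangle'] (min_width=9, slack=4)
Line 6: ['tired', 'box'] (min_width=9, slack=4)
Line 7: ['line', 'silver'] (min_width=11, slack=2)
Line 8: ['table'] (min_width=5, slack=8)

Answer: |high elephant|
|been python  |
|refreshing   |
|with         |
|rectangle    |
|tired box    |
|line silver  |
|table        |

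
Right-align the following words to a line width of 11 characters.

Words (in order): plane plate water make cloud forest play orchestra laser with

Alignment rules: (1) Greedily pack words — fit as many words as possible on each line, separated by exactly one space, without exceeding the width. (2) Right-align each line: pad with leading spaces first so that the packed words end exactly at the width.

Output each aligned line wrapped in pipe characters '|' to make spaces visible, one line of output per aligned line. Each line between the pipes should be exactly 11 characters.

Line 1: ['plane', 'plate'] (min_width=11, slack=0)
Line 2: ['water', 'make'] (min_width=10, slack=1)
Line 3: ['cloud'] (min_width=5, slack=6)
Line 4: ['forest', 'play'] (min_width=11, slack=0)
Line 5: ['orchestra'] (min_width=9, slack=2)
Line 6: ['laser', 'with'] (min_width=10, slack=1)

Answer: |plane plate|
| water make|
|      cloud|
|forest play|
|  orchestra|
| laser with|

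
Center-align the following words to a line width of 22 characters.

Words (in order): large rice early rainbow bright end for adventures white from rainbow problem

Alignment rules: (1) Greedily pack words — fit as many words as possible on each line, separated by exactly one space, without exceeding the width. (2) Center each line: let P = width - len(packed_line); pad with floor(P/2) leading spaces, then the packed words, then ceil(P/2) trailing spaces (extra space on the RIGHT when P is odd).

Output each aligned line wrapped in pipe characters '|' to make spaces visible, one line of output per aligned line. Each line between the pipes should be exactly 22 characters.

Line 1: ['large', 'rice', 'early'] (min_width=16, slack=6)
Line 2: ['rainbow', 'bright', 'end', 'for'] (min_width=22, slack=0)
Line 3: ['adventures', 'white', 'from'] (min_width=21, slack=1)
Line 4: ['rainbow', 'problem'] (min_width=15, slack=7)

Answer: |   large rice early   |
|rainbow bright end for|
|adventures white from |
|   rainbow problem    |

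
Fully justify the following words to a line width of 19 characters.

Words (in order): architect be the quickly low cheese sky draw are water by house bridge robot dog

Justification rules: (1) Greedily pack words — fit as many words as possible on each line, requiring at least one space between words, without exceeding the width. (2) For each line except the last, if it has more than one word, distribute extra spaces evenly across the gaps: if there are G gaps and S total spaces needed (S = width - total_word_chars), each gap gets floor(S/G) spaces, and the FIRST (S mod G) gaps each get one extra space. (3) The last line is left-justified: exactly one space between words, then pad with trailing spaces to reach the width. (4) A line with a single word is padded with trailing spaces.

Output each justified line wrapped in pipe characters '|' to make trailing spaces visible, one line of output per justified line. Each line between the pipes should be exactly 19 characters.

Answer: |architect   be  the|
|quickly  low cheese|
|sky  draw are water|
|by   house   bridge|
|robot dog          |

Derivation:
Line 1: ['architect', 'be', 'the'] (min_width=16, slack=3)
Line 2: ['quickly', 'low', 'cheese'] (min_width=18, slack=1)
Line 3: ['sky', 'draw', 'are', 'water'] (min_width=18, slack=1)
Line 4: ['by', 'house', 'bridge'] (min_width=15, slack=4)
Line 5: ['robot', 'dog'] (min_width=9, slack=10)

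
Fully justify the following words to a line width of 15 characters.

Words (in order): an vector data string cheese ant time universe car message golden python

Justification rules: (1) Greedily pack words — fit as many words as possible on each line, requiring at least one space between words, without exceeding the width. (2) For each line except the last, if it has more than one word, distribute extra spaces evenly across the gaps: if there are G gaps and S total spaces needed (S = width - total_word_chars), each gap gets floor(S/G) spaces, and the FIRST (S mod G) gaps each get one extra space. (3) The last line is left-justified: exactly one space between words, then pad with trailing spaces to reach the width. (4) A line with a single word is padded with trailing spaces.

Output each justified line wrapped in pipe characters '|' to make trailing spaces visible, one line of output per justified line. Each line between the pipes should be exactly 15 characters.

Line 1: ['an', 'vector', 'data'] (min_width=14, slack=1)
Line 2: ['string', 'cheese'] (min_width=13, slack=2)
Line 3: ['ant', 'time'] (min_width=8, slack=7)
Line 4: ['universe', 'car'] (min_width=12, slack=3)
Line 5: ['message', 'golden'] (min_width=14, slack=1)
Line 6: ['python'] (min_width=6, slack=9)

Answer: |an  vector data|
|string   cheese|
|ant        time|
|universe    car|
|message  golden|
|python         |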